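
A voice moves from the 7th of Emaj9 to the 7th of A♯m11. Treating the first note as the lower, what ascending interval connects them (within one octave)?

The 7th of Emaj9 is D♯; the 7th of A♯m11 is G♯.
D♯ up to G♯ spans 4 letter names and 5 semitones — a perfect fourth.

P4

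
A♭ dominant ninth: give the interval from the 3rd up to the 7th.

A♭9 (A♭ dominant ninth) is spelled A♭–C–E♭–G♭–B♭.
So we need the interval from C up to G♭.
5 letter names make it a fifth; at 6 semitones (a half step narrower than perfect) the quality is diminished.
That tritone between 3rd and 7th is what gives the dominant seventh its pull toward resolution.

diminished fifth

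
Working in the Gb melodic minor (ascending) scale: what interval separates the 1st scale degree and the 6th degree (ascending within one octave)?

The scale runs Gb Ab Bbb Cb Db Eb F.
So we need the interval from Gb up to Eb.
Counting 6 letters and 9 half steps from Gb gives a major sixth.

major 6th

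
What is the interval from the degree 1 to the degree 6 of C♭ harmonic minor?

m6

Spelling C♭ harmonic minor: C♭ D♭ E𝄫 F♭ G♭ A𝄫 B♭.
So we need the interval from C♭ up to A𝄫.
C♭ up to A𝄫 is 8 semitones, a half step narrower than a major sixth, so the interval is minor.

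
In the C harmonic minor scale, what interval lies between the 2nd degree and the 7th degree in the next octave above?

major thirteenth

The scale runs C D E♭ F G A♭ B.
So we need the interval from D up to B.
Counting 13 letters and 21 half steps from D gives a major thirteenth.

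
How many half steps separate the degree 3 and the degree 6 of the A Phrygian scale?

The scale is A Bb C D E F G.
C up to F is a perfect fourth — 5 semitones.

5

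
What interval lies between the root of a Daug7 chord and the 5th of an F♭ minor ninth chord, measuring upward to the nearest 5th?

diminished seventh

Daug7 has D as its root, and F♭ minor ninth has C♭ as its 5th.
From D to C♭: 9 semitones over a seventh = diminished.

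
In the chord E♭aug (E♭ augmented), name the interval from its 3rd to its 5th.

E♭ augmented: E♭ G B.
The 3rd is G and the 5th is B.
From G to B is 4 semitones, exactly the major third.

major 3rd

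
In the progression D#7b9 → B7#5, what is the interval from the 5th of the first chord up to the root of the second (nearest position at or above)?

minor second

The 5th of D#7b9 is A#; the root of B7#5 is B.
A# up to B is 1 semitone, a half step narrower than a major second, so the interval is minor.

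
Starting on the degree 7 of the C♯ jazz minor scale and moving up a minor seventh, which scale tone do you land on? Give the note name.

The scale is C♯ D♯ E F♯ G♯ A♯ B♯.
The degree 7 is B♯; a minor seventh above that is A♯ — scale degree 6.

A#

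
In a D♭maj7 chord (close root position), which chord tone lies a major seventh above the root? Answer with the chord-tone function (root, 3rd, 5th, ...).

7th

D♭Δ7 (D♭ major seventh) is spelled D♭, F, A♭, C.
The root is D♭. A major seventh above D♭ is C.
C is the chord's 7th.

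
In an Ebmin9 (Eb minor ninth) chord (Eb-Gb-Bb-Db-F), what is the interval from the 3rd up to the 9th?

major seventh

That puts Gb below F.
From Gb to F is 11 semitones, exactly the major seventh.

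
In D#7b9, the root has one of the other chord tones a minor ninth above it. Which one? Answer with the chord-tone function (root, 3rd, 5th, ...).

9th

Spelling the chord: D# F## A# C# E.
The root is D#. A minor ninth above D# is E.
E is the chord's 9th.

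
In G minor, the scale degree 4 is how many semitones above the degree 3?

2

The scale is G A Bb C D Eb F.
Bb up to C is a major second — 2 semitones.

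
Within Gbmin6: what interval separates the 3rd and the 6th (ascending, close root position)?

augmented 4th

Gbmin6 is spelled Gb-Bbb-Db-Eb.
The 3rd is Bbb and the 6th is Eb.
From Bbb to Eb: 6 semitones over a fourth = augmented.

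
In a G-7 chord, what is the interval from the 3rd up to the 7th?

G-7 is spelled G–Bb–D–F.
That puts Bb below F.
From Bb to F is 7 semitones, exactly the perfect fifth.

P5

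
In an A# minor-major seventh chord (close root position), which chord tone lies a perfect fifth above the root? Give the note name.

E#

A#m(maj7) is spelled A#–C#–E#–G##.
The root is A#. A perfect fifth above A# is E#.
E# is the chord's 5th.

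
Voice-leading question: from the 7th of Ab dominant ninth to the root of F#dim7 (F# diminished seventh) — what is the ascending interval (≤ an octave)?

A7

Ab dominant ninth has Gb as its 7th, and F#dim7 (F# diminished seventh) has F# as its root.
7 letter names make it a seventh; at 12 semitones (a half step wider than major) the quality is augmented.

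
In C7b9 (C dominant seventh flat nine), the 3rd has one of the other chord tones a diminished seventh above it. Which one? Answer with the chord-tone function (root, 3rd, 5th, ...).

9th

C7b9 (C dominant seventh flat nine) is spelled C E G Bb Db.
The 3rd is E. A diminished seventh above E is Db.
Db is the chord's 9th.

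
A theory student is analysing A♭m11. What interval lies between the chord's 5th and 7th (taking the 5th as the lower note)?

Spelling the chord: A♭, C♭, E♭, G♭, B♭, D♭.
The 5th is E♭ and the 7th is G♭.
From E♭ to G♭: 3 semitones over a third = minor.

minor third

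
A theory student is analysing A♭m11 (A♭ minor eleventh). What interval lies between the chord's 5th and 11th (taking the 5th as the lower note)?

The chord tones of A♭m11 are A♭ C♭ E♭ G♭ B♭ D♭.
5th = E♭; 11th = D♭.
7 letter names make it a seventh; at 10 semitones (a half step narrower than major) the quality is minor.

minor 7th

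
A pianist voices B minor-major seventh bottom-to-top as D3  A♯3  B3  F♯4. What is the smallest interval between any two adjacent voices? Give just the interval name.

Adjacent intervals: D3→A♯3 = augmented fifth; A♯3→B3 = minor second; B3→F♯4 = perfect fifth.
The smallest is A♯3 to B3, a minor second (1 semitone).

m2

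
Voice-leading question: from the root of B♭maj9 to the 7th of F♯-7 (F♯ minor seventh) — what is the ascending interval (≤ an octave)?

B♭maj9 has B♭ as its root, and F♯-7 (F♯ minor seventh) has E as its 7th.
From B♭ to E: 6 semitones over a fourth = augmented.

augmented fourth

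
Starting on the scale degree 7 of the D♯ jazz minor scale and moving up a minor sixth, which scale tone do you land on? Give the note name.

A#

The scale is D♯ E♯ F♯ G♯ A♯ B♯ C𝄪.
The scale degree 7 is C𝄪; a minor sixth above that is A♯ — scale degree 5.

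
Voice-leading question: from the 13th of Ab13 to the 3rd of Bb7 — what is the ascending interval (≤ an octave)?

major sixth

Ab13 has F as its 13th, and Bb7 has D as its 3rd.
From F to D is 9 semitones, exactly the major sixth.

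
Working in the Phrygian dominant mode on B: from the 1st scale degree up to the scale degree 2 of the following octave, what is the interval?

Spelling the Phrygian dominant mode on B: B C D# E F# G A.
That puts B below C.
From B to C: 13 semitones over a ninth = minor.

minor ninth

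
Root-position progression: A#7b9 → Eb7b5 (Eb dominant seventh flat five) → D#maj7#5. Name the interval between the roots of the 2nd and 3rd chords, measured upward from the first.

The roots are Eb and D#.
7 letter names make it a seventh; at 12 semitones (a half step wider than major) the quality is augmented.

augmented 7th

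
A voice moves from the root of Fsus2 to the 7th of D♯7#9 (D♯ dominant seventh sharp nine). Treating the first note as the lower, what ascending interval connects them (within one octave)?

The root of Fsus2 is F; the 7th of D♯7#9 (D♯ dominant seventh sharp nine) is C♯.
5 letter names make it a fifth; at 8 semitones (a half step wider than perfect) the quality is augmented.

augmented 5th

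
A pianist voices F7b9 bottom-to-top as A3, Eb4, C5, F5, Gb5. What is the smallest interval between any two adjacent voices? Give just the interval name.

m2

Adjacent intervals: A3→Eb4 = diminished fifth; Eb4→C5 = major sixth; C5→F5 = perfect fourth; F5→Gb5 = minor second.
The smallest is F5 to Gb5, a minor second (1 semitone).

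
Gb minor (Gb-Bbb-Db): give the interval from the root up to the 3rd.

minor third

So we need the interval from Gb up to Bbb.
Gb up to Bbb is 3 semitones, a half step narrower than a major third, so the interval is minor.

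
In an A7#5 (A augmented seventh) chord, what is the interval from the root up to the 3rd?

M3

Aaug7 is spelled A, C#, E#, G.
So we need the interval from A up to C#.
Counting 3 letters and 4 half steps from A gives a major third.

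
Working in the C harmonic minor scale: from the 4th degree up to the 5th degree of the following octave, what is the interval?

Spelling the C harmonic minor scale: C D Eb F G Ab B.
4th degree = F; 5th scale degree (up an octave) = G.
F up to G spans 9 letter names and 14 semitones — a major ninth.

M9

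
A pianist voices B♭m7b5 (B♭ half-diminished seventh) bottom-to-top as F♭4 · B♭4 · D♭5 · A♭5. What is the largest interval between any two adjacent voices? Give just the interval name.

Adjacent intervals: F♭4→B♭4 = augmented fourth; B♭4→D♭5 = minor third; D♭5→A♭5 = perfect fifth.
The largest is D♭5 to A♭5, a perfect fifth (7 semitones).

P5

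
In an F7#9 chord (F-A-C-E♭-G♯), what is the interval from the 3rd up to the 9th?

major seventh

3rd = A; 9th = G♯.
From A to G♯ is 11 semitones, exactly the major seventh.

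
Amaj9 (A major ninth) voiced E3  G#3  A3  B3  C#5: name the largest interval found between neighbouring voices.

major ninth

Adjacent intervals: E3→G#3 = major third; G#3→A3 = minor second; A3→B3 = major second; B3→C#5 = major ninth.
The largest is B3 to C#5, a major ninth (14 semitones).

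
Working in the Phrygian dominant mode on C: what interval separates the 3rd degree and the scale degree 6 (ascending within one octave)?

diminished fourth

C phrygian dominant: C Db E F G Ab Bb.
The 3rd degree is E and the 6th degree is Ab.
4 letter names make it a fourth; at 4 semitones (a half step narrower than perfect) the quality is diminished.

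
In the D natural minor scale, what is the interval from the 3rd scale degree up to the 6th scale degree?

perfect fourth

Spelling the D natural minor scale: D E F G A B♭ C.
That puts F below B♭.
F up to B♭ spans 4 letter names and 5 semitones — a perfect fourth.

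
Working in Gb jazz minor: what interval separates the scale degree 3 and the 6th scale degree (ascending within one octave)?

Spelling Gb jazz minor: Gb Ab Bbb Cb Db Eb F.
That puts Bbb below Eb.
Bbb up to Eb is 6 semitones, a half step wider than a perfect fourth, so the interval is augmented.

augmented fourth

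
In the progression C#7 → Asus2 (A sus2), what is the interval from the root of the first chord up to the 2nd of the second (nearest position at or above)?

minor seventh

The root of C#7 is C#; the 2nd of Asus2 (A sus2) is B.
7 letter names make it a seventh; at 10 semitones (a half step narrower than major) the quality is minor.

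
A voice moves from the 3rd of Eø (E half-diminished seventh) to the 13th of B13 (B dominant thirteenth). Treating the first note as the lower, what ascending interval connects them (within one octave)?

augmented 1st

Eø (E half-diminished seventh) has G as its 3rd, and B13 (B dominant thirteenth) has G# as its 13th.
G up to G# is 1 semitone, a half step wider than a perfect unison, so the interval is augmented.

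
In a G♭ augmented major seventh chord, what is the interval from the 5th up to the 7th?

The chord tones of G♭maj7#5 are G♭ B♭ D F.
So we need the interval from D up to F.
From D to F: 3 semitones over a third = minor.

m3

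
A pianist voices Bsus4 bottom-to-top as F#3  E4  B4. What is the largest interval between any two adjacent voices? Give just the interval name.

minor 7th

Adjacent intervals: F#3→E4 = minor seventh; E4→B4 = perfect fifth.
The largest is F#3 to E4, a minor seventh (10 semitones).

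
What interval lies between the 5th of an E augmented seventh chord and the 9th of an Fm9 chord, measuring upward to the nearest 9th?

diminished 6th

E augmented seventh has B♯ as its 5th, and Fm9 has G as its 9th.
From B♯ to G: 7 semitones over a sixth = diminished.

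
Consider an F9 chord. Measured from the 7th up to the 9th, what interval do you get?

major third

Spelling the chord: F, A, C, Eb, G.
That puts Eb below G.
Counting 3 letters and 4 half steps from Eb gives a major third.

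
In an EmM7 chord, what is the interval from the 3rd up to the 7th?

Spelling the chord: E, G, B, D#.
That puts G below D#.
5 letter names make it a fifth; at 8 semitones (a half step wider than perfect) the quality is augmented.

augmented 5th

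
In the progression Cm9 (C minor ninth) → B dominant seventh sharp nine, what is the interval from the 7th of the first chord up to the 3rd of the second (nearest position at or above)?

The 7th of Cm9 (C minor ninth) is Bb; the 3rd of B dominant seventh sharp nine is D#.
3 letter names make it a third; at 5 semitones (a half step wider than major) the quality is augmented.

augmented third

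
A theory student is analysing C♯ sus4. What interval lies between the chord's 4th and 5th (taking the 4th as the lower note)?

major second

C♯ sus4: C♯–F♯–G♯.
So we need the interval from F♯ up to G♯.
Counting 2 letters and 2 half steps from F♯ gives a major second.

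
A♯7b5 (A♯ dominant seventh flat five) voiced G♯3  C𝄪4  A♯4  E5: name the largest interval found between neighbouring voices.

Adjacent intervals: G♯3→C𝄪4 = augmented fourth; C𝄪4→A♯4 = minor sixth; A♯4→E5 = diminished fifth.
The largest is C𝄪4 to A♯4, a minor sixth (8 semitones).

minor sixth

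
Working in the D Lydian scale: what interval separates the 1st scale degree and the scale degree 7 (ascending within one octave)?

major seventh

The scale runs D E F♯ G♯ A B C♯.
1st scale degree = D; degree 7 = C♯.
D up to C♯ spans 7 letter names and 11 semitones — a major seventh.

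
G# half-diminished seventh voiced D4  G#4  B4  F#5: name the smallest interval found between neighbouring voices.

minor third

Adjacent intervals: D4→G#4 = augmented fourth; G#4→B4 = minor third; B4→F#5 = perfect fifth.
The smallest is G#4 to B4, a minor third (3 semitones).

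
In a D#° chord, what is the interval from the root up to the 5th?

D#° is spelled D#-F#-A.
So we need the interval from D# up to A.
D# up to A is 6 semitones, a half step narrower than a perfect fifth, so the interval is diminished.

d5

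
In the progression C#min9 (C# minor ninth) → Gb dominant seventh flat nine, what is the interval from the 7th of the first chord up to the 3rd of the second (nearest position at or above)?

diminished octave

C#min9 (C# minor ninth) has B as its 7th, and Gb dominant seventh flat nine has Bb as its 3rd.
B up to Bb is 11 semitones, a half step narrower than a perfect octave, so the interval is diminished.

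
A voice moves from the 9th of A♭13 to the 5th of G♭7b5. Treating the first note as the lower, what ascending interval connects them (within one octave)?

d3

The 9th of A♭13 is B♭; the 5th of G♭7b5 is D𝄫.
3 letter names make it a third; at 2 semitones (a whole step narrower than major) the quality is diminished.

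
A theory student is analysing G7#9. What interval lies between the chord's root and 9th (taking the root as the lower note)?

The chord tones of G7#9 are G-B-D-F-A#.
The root is G and the 9th is A#.
9 letter names make it a ninth; at 15 semitones (a half step wider than major) the quality is augmented.

augmented 9th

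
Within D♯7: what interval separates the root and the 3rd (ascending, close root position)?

D♯7 (D♯ dominant seventh): D♯, F𝄪, A♯, C♯.
That puts D♯ below F𝄪.
Counting 3 letters and 4 half steps from D♯ gives a major third.

major 3rd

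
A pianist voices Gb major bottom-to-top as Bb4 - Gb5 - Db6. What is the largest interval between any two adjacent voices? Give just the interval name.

Adjacent intervals: Bb4→Gb5 = minor sixth; Gb5→Db6 = perfect fifth.
The largest is Bb4 to Gb5, a minor sixth (8 semitones).

minor 6th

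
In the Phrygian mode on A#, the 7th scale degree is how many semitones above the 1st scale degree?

The scale is A# B C# D# E# F# G#.
A# up to G# is a minor seventh — 10 semitones.

10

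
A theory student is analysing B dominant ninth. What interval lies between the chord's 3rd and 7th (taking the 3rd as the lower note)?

diminished fifth

B9 (B dominant ninth) is spelled B, D#, F#, A, C#.
That puts D# below A.
D# up to A is 6 semitones, a half step narrower than a perfect fifth, so the interval is diminished.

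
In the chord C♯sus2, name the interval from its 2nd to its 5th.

C♯sus2 (C♯ sus2): C♯–D♯–G♯.
That puts D♯ below G♯.
D♯ up to G♯ spans 4 letter names and 5 semitones — a perfect fourth.

perfect 4th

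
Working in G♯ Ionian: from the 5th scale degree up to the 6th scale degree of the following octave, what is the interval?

major ninth

The scale runs G♯ A♯ B♯ C♯ D♯ E♯ F𝄪.
So we need the interval from D♯ up to E♯.
D♯ up to E♯ spans 9 letter names and 14 semitones — a major ninth.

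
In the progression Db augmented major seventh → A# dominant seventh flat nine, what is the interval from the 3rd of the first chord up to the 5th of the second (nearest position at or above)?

augmented seventh

Db augmented major seventh has F as its 3rd, and A# dominant seventh flat nine has E# as its 5th.
7 letter names make it a seventh; at 12 semitones (a half step wider than major) the quality is augmented.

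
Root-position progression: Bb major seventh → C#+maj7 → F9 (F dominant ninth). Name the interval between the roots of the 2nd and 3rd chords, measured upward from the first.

diminished fourth

The roots are C# and F.
4 letter names make it a fourth; at 4 semitones (a half step narrower than perfect) the quality is diminished.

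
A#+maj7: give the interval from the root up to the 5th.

The chord tones of A#+maj7 are A#–C##–E##–G##.
That puts A# below E##.
5 letter names make it a fifth; at 8 semitones (a half step wider than perfect) the quality is augmented.

augmented fifth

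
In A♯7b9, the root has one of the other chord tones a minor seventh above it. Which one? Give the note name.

G#

A♯ dominant seventh flat nine is spelled A♯-C𝄪-E♯-G♯-B.
The root is A♯. A minor seventh above A♯ is G♯.
G♯ is the chord's 7th.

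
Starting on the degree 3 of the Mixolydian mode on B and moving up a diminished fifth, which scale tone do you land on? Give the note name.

A

The scale is B C# D# E F# G# A.
The degree 3 is D#; a diminished fifth above that is A — scale degree 7.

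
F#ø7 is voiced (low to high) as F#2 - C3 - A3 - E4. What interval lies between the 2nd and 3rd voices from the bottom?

Those voices are C3 and A3.
C up to A spans 6 letter names and 9 semitones — a major sixth.

major sixth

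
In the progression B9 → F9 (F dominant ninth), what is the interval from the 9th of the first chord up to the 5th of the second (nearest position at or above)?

The 9th of B9 is C#; the 5th of F9 (F dominant ninth) is C.
From C# to C: 11 semitones over an octave = diminished.

diminished octave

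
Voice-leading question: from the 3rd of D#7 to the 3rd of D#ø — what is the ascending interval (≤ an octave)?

diminished octave

The 3rd of D#7 is F##; the 3rd of D#ø is F#.
8 letter names make it an octave; at 11 semitones (a half step narrower than perfect) the quality is diminished.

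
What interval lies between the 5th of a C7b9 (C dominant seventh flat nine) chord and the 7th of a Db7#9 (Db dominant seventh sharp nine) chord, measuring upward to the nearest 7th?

diminished fourth

The 5th of C7b9 (C dominant seventh flat nine) is G; the 7th of Db7#9 (Db dominant seventh sharp nine) is Cb.
From G to Cb: 4 semitones over a fourth = diminished.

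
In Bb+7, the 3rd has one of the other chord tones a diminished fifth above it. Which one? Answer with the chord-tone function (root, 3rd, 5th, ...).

Bb7#5 (Bb augmented seventh): Bb D F# Ab.
The 3rd is D. A diminished fifth above D is Ab.
Ab is the chord's 7th.

7th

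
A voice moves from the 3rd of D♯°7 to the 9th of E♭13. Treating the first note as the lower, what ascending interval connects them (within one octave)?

The 3rd of D♯°7 is F♯; the 9th of E♭13 is F.
F♯ up to F is 11 semitones, a half step narrower than a perfect octave, so the interval is diminished.

d8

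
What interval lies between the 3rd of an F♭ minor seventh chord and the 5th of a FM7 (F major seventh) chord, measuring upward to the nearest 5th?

augmented third

F♭ minor seventh has A𝄫 as its 3rd, and FM7 (F major seventh) has C as its 5th.
A𝄫 up to C is 5 semitones, a half step wider than a major third, so the interval is augmented.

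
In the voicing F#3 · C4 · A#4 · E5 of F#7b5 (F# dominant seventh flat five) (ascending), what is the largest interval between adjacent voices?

Adjacent intervals: F#3→C4 = diminished fifth; C4→A#4 = augmented sixth; A#4→E5 = diminished fifth.
The largest is C4 to A#4, an augmented sixth (10 semitones).

augmented sixth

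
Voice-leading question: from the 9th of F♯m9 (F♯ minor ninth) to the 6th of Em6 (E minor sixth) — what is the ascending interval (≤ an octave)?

perfect fourth

F♯m9 (F♯ minor ninth) has G♯ as its 9th, and Em6 (E minor sixth) has C♯ as its 6th.
Counting 4 letters and 5 half steps from G♯ gives a perfect fourth.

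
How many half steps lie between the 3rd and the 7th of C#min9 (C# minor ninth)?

7

Spelling the chord: C# E G# B D#.
E to B is a perfect fifth: 7 semitones.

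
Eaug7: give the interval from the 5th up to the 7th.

The chord tones of Eaug7 are E G# B# D.
5th = B#; 7th = D.
B# up to D is 2 semitones, a whole step narrower than a major third, so the interval is diminished.

diminished 3rd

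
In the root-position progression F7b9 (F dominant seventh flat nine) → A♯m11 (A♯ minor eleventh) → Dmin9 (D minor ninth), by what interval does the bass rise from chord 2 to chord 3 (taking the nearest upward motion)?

The roots are A♯ and D.
A♯ up to D is 4 semitones, a half step narrower than a perfect fourth, so the interval is diminished.

diminished 4th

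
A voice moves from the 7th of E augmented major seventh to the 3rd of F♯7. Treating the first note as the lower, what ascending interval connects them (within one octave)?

E augmented major seventh has D♯ as its 7th, and F♯7 has A♯ as its 3rd.
From D♯ to A♯ is 7 semitones, exactly the perfect fifth.

perfect fifth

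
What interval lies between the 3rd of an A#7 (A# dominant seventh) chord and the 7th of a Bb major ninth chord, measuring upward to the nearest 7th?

A#7 (A# dominant seventh) has C## as its 3rd, and Bb major ninth has A as its 7th.
6 letter names make it a sixth; at 7 semitones (a whole step narrower than major) the quality is diminished.

diminished 6th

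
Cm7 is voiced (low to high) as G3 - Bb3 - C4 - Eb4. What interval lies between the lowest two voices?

m3

Those voices are G3 and Bb3.
G up to Bb is 3 semitones, a half step narrower than a major third, so the interval is minor.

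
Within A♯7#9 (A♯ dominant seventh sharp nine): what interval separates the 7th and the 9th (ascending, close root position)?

augmented 3rd

Spelling the chord: A♯-C𝄪-E♯-G♯-B𝄪.
That puts G♯ below B𝄪.
From G♯ to B𝄪: 5 semitones over a third = augmented.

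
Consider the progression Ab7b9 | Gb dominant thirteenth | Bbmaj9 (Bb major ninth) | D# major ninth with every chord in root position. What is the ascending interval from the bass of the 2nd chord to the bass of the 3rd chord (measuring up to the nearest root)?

major third

The roots are Gb and Bb.
Gb up to Bb spans 3 letter names and 4 semitones — a major third.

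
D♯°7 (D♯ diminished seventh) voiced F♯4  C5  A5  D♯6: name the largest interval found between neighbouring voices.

Adjacent intervals: F♯4→C5 = diminished fifth; C5→A5 = major sixth; A5→D♯6 = augmented fourth.
The largest is C5 to A5, a major sixth (9 semitones).

major sixth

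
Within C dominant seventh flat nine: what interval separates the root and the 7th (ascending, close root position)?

minor seventh

The chord tones of C7b9 are C–E–G–Bb–Db.
The root is C and the 7th is Bb.
From C to Bb: 10 semitones over a seventh = minor.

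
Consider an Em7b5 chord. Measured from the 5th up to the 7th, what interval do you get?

major third

Em7b5 (E half-diminished seventh): E G Bb D.
That puts Bb below D.
Bb up to D spans 3 letter names and 4 semitones — a major third.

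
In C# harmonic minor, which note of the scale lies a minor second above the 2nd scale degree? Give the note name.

The scale is C# D# E F# G# A B#.
The 2nd scale degree is D#; a minor second above that is E — scale degree 3.

E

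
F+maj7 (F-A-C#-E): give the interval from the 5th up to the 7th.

So we need the interval from C# up to E.
From C# to E: 3 semitones over a third = minor.

minor third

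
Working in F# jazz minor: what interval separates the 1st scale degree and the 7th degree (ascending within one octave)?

Spelling F# jazz minor: F# G# A B C# D# E#.
1st scale degree = F#; 7th scale degree = E#.
From F# to E# is 11 semitones, exactly the major seventh.

major seventh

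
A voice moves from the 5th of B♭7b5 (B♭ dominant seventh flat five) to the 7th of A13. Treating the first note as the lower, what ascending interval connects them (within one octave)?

augmented 2nd

The 5th of B♭7b5 (B♭ dominant seventh flat five) is F♭; the 7th of A13 is G.
F♭ up to G is 3 semitones, a half step wider than a major second, so the interval is augmented.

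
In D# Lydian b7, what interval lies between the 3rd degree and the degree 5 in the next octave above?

Spelling D# Lydian b7: D# E# F## G## A# B# C#.
The 3rd degree is F## and the 5th scale degree (up an octave) is A#.
From F## to A#: 15 semitones over a tenth = minor.

m10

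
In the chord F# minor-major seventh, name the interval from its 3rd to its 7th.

The chord tones of F#mM7 (F# minor-major seventh) are F#, A, C#, E#.
3rd = A; 7th = E#.
A up to E# is 8 semitones, a half step wider than a perfect fifth, so the interval is augmented.

A5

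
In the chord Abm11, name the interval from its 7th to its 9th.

major third

Spelling the chord: Ab Cb Eb Gb Bb Db.
So we need the interval from Gb up to Bb.
From Gb to Bb is 4 semitones, exactly the major third.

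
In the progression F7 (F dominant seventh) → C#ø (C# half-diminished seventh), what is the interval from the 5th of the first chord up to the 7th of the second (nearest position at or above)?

M7

The 5th of F7 (F dominant seventh) is C; the 7th of C#ø (C# half-diminished seventh) is B.
From C to B is 11 semitones, exactly the major seventh.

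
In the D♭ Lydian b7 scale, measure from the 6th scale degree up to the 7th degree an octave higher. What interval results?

The scale runs D♭ E♭ F G A♭ B♭ C♭.
The 6th scale degree is B♭ and the scale degree 7 (up an octave) is C♭.
B♭ up to C♭ is 13 semitones, a half step narrower than a major ninth, so the interval is minor.

minor 9th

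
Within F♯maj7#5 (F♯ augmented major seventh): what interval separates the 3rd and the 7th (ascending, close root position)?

The chord tones of F♯+maj7 (F♯ augmented major seventh) are F♯, A♯, C𝄪, E♯.
That puts A♯ below E♯.
A♯ up to E♯ spans 5 letter names and 7 semitones — a perfect fifth.

perfect fifth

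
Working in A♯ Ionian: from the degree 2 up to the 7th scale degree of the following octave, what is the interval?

The scale runs A♯ B♯ C𝄪 D♯ E♯ F𝄪 G𝄪.
Degree 2 = B♯; degree 7 (up an octave) = G𝄪.
Counting 13 letters and 21 half steps from B♯ gives a major thirteenth.

major thirteenth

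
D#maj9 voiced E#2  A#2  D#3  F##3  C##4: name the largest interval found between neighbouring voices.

perfect 5th

Adjacent intervals: E#2→A#2 = perfect fourth; A#2→D#3 = perfect fourth; D#3→F##3 = major third; F##3→C##4 = perfect fifth.
The largest is F##3 to C##4, a perfect fifth (7 semitones).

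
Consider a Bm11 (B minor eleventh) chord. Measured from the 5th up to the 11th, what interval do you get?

B minor eleventh: B, D, F♯, A, C♯, E.
So we need the interval from F♯ up to E.
From F♯ to E: 10 semitones over a seventh = minor.

minor 7th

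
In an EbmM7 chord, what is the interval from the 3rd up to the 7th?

augmented fifth

The chord tones of Ebm(maj7) are Eb–Gb–Bb–D.
That puts Gb below D.
5 letter names make it a fifth; at 8 semitones (a half step wider than perfect) the quality is augmented.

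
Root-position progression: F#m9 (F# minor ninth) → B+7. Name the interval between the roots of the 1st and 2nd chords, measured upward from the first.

perfect fourth

The roots are F# and B.
F# up to B spans 4 letter names and 5 semitones — a perfect fourth.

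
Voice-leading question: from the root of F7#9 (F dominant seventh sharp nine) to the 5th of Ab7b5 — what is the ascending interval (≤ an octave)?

diminished 7th

The root of F7#9 (F dominant seventh sharp nine) is F; the 5th of Ab7b5 is Ebb.
F up to Ebb is 9 semitones, a whole step narrower than a major seventh, so the interval is diminished.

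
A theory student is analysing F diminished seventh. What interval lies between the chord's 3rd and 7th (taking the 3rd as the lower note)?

diminished fifth

F diminished seventh is spelled F, Ab, Cb, Ebb.
3rd = Ab; 7th = Ebb.
Ab up to Ebb is 6 semitones, a half step narrower than a perfect fifth, so the interval is diminished.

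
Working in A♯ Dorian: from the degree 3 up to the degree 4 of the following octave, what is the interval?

Spelling A♯ Dorian: A♯ B♯ C♯ D♯ E♯ F𝄪 G♯.
That puts C♯ below D♯.
C♯ up to D♯ spans 9 letter names and 14 semitones — a major ninth.

major ninth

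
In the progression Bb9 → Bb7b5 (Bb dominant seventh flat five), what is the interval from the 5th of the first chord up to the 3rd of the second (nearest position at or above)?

major sixth

The 5th of Bb9 is F; the 3rd of Bb7b5 (Bb dominant seventh flat five) is D.
F up to D spans 6 letter names and 9 semitones — a major sixth.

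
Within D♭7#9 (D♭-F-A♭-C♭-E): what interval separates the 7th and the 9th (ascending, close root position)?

augmented third

The 7th is C♭ and the 9th is E.
From C♭ to E: 5 semitones over a third = augmented.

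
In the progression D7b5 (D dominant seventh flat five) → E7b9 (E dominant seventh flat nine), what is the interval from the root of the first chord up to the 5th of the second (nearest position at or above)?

The root of D7b5 (D dominant seventh flat five) is D; the 5th of E7b9 (E dominant seventh flat nine) is B.
Counting 6 letters and 9 half steps from D gives a major sixth.

major 6th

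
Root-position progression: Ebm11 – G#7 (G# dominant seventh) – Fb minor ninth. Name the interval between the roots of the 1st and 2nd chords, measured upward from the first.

The roots are Eb and G#.
3 letter names make it a third; at 5 semitones (a half step wider than major) the quality is augmented.

augmented 3rd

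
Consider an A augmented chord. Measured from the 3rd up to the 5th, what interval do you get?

The chord tones of Aaug are A C# E#.
The 3rd is C# and the 5th is E#.
C# up to E# spans 3 letter names and 4 semitones — a major third.

major 3rd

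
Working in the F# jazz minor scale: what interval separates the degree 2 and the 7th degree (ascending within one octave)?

F# melodic minor: F# G# A B C# D# E#.
The degree 2 is G# and the scale degree 7 is E#.
From G# to E# is 9 semitones, exactly the major sixth.

major 6th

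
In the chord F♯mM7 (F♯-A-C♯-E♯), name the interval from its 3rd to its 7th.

A5

The 3rd is A and the 7th is E♯.
5 letter names make it a fifth; at 8 semitones (a half step wider than perfect) the quality is augmented.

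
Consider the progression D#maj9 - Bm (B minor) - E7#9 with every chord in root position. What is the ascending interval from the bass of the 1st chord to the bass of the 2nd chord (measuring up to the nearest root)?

The roots are D# and B.
6 letter names make it a sixth; at 8 semitones (a half step narrower than major) the quality is minor.

minor sixth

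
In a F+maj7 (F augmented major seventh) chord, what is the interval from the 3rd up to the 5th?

major third

Spelling the chord: F, A, C#, E.
That puts A below C#.
A up to C# spans 3 letter names and 4 semitones — a major third.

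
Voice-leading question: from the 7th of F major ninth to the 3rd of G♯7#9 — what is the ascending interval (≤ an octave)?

F major ninth has E as its 7th, and G♯7#9 has B♯ as its 3rd.
E up to B♯ is 8 semitones, a half step wider than a perfect fifth, so the interval is augmented.

augmented 5th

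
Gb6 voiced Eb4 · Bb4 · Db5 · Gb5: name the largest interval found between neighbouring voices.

Adjacent intervals: Eb4→Bb4 = perfect fifth; Bb4→Db5 = minor third; Db5→Gb5 = perfect fourth.
The largest is Eb4 to Bb4, a perfect fifth (7 semitones).

perfect fifth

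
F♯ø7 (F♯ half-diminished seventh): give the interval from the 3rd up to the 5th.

F♯ø7 (F♯ half-diminished seventh) is spelled F♯ A C E.
So we need the interval from A up to C.
A up to C is 3 semitones, a half step narrower than a major third, so the interval is minor.

minor 3rd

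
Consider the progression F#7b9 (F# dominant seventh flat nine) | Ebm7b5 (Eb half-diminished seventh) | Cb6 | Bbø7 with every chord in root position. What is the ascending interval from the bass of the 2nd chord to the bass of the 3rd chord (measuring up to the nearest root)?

The roots are Eb and Cb.
6 letter names make it a sixth; at 8 semitones (a half step narrower than major) the quality is minor.

m6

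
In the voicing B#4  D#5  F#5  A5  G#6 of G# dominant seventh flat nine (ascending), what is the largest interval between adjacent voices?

major seventh

Adjacent intervals: B#4→D#5 = minor third; D#5→F#5 = minor third; F#5→A5 = minor third; A5→G#6 = major seventh.
The largest is A5 to G#6, a major seventh (11 semitones).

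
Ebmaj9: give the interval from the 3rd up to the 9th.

The chord tones of Eb major ninth are Eb-G-Bb-D-F.
The 3rd is G and the 9th is F.
G up to F is 10 semitones, a half step narrower than a major seventh, so the interval is minor.

minor 7th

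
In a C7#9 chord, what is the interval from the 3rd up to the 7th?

The chord tones of C7#9 are C–E–G–B♭–D♯.
3rd = E; 7th = B♭.
5 letter names make it a fifth; at 6 semitones (a half step narrower than perfect) the quality is diminished.

diminished 5th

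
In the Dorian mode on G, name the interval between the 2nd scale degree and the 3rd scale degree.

Spelling the Dorian mode on G: G A Bb C D E F.
So we need the interval from A up to Bb.
2 letter names make it a second; at 1 semitone (a half step narrower than major) the quality is minor.

minor 2nd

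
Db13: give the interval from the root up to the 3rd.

Db13 (Db dominant thirteenth): Db, F, Ab, Cb, Eb, Bb.
That puts Db below F.
Db up to F spans 3 letter names and 4 semitones — a major third.

major 3rd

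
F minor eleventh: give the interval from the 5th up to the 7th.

minor third

F minor eleventh: F-A♭-C-E♭-G-B♭.
5th = C; 7th = E♭.
3 letter names make it a third; at 3 semitones (a half step narrower than major) the quality is minor.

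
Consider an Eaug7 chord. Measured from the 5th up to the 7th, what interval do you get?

Spelling the chord: E–G#–B#–D.
The 5th is B# and the 7th is D.
B# up to D is 2 semitones, a whole step narrower than a major third, so the interval is diminished.

diminished third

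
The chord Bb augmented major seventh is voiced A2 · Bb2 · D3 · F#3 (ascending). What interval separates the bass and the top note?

The outer voices are A2 and F#3.
A up to F# spans 6 letter names and 9 semitones — a major sixth.

major sixth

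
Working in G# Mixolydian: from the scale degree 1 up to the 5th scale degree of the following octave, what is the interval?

The scale runs G# A# B# C# D# E# F#.
Scale degree 1 = G#; degree 5 (up an octave) = D#.
G# up to D# spans 12 letter names and 19 semitones — a perfect twelfth.

perfect twelfth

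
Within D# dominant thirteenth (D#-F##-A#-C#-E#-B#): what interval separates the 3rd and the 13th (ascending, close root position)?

So we need the interval from F## up to B#.
From F## to B# is 17 semitones, exactly the perfect eleventh.

perfect 11th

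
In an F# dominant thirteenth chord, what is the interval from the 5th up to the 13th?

F# dominant thirteenth: F#, A#, C#, E, G#, D#.
So we need the interval from C# up to D#.
From C# to D# is 14 semitones, exactly the major ninth.

major ninth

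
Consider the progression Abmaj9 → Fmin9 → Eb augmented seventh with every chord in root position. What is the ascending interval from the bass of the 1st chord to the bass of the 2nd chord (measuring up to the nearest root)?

The roots are Ab and F.
From Ab to F is 9 semitones, exactly the major sixth.

major sixth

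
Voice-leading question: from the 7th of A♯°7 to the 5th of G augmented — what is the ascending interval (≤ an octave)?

augmented fifth

A♯°7 has G as its 7th, and G augmented has D♯ as its 5th.
From G to D♯: 8 semitones over a fifth = augmented.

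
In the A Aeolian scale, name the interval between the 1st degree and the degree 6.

minor sixth

The scale runs A B C D E F G.
So we need the interval from A up to F.
6 letter names make it a sixth; at 8 semitones (a half step narrower than major) the quality is minor.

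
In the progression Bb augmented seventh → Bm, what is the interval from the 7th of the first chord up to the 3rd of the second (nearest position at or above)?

A4

Bb augmented seventh has Ab as its 7th, and Bm has D as its 3rd.
From Ab to D: 6 semitones over a fourth = augmented.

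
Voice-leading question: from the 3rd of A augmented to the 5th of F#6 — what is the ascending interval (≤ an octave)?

A augmented has C# as its 3rd, and F#6 has C# as its 5th.
C# up to C# spans 1 letter names and 0 semitones — a perfect unison.

P1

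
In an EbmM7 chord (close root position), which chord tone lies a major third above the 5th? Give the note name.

Spelling the chord: Eb–Gb–Bb–D.
The 5th is Bb. A major third above Bb is D.
D is the chord's 7th.

D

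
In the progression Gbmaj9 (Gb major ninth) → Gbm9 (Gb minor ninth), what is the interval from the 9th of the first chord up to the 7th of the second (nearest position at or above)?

minor sixth

Gbmaj9 (Gb major ninth) has Ab as its 9th, and Gbm9 (Gb minor ninth) has Fb as its 7th.
6 letter names make it a sixth; at 8 semitones (a half step narrower than major) the quality is minor.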